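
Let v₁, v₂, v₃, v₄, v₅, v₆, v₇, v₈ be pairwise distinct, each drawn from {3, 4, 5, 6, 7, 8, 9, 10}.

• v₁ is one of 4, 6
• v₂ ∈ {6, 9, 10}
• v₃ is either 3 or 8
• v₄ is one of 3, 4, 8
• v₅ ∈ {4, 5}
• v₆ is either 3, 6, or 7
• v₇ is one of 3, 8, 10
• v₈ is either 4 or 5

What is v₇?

10

Among the 8 variables, 7 fits only v₆ (and all 8 values in {3, 4, 5, 6, 7, 8, 9, 10} must be used), so v₆ = 7.
Among the 7 still-open variables, 9 fits only v₂ (and all 7 values in {3, 4, 5, 6, 8, 9, 10} must be used), so v₂ = 9.
The 6 still-open variables draw from only 6 values {3, 4, 5, 6, 8, 10}, so each is used; only v₁ can be 6, hence v₁ = 6.
Among the 5 still-open variables, 10 fits only v₇ (and all 5 values in {3, 4, 5, 8, 10} must be used), so v₇ = 10.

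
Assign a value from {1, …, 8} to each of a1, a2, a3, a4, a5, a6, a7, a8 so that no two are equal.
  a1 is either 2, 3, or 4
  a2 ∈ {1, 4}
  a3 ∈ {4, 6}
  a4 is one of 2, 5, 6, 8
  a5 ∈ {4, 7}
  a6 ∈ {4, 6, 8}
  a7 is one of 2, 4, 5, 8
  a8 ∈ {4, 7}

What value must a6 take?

The 8 variables draw from only 8 values {1, 2, 3, 4, 5, 6, 7, 8}, so each is used; only a2 can be 1, hence a2 = 1.
The 7 still-open variables draw from only 7 values {2, 3, 4, 5, 6, 7, 8}, so each is used; only a1 can be 3, hence a1 = 3.
a5 and a8 share exactly the 2 values {4, 7}; by pigeonhole those values go to them, so strike 4, 7 from a3, a6, a7.
That leaves a3 = 6. Strike 6 from a4, a6.
So a6 = 8.

8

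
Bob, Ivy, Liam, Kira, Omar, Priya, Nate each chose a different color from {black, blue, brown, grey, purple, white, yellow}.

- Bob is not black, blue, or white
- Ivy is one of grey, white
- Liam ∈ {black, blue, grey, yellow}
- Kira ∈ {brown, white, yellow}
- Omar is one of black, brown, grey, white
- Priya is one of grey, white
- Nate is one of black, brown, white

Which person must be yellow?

Kira

The 7 variables draw from only 7 values {black, blue, brown, grey, purple, white, yellow}, so each is used; only Liam can be blue, hence Liam = blue.
The 6 still-open variables together cover exactly {black, brown, grey, purple, white, yellow} — 6 values for 6 variables — and purple appears only in Bob's list, so Bob = purple.
Among the 5 still-open variables, yellow fits only Kira (and all 5 values in {black, brown, grey, white, yellow} must be used), so Kira = yellow.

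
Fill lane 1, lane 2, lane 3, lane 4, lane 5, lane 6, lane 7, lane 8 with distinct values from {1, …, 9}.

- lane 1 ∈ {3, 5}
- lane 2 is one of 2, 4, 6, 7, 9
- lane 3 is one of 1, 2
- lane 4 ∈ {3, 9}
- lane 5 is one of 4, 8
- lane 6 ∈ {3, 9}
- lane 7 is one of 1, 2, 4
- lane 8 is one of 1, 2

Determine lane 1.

5

lane 3 and lane 8 between them cover only {1, 2} — a naked pair. Remove those values from lane 2, lane 7.
lane 7's domain is down to {4}, so lane 7 = 4. So lane 2, lane 5 can't be 4.
lane 5 must be 8 (only option left).
lane 4 and lane 6 between them cover only {3, 9} — a naked pair. Remove those values from lane 1, lane 2.
So lane 1 = 5.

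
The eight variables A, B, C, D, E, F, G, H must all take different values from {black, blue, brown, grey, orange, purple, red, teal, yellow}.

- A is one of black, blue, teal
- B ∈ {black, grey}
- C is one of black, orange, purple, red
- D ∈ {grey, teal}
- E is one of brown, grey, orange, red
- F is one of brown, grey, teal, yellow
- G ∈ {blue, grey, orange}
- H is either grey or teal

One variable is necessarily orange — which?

D and H share exactly the 2 values {grey, teal}; by pigeonhole those values go to them, so strike grey, teal from A, B, E, F, G.
B's domain is down to {black}, so B = black. Remove black from A, C.
A has just one choice, so A = blue. So G can't be blue.
So orange goes to G.

G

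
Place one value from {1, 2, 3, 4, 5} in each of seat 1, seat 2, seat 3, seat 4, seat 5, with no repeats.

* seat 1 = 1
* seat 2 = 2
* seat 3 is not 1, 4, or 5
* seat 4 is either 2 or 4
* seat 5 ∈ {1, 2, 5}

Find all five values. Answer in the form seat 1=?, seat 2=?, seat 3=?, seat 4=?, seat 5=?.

seat 1's domain is down to {1}, so seat 1 = 1. Strike 1 from seat 5.
seat 2 has just one choice, so seat 2 = 2. Strike 2 from seat 3, seat 4, seat 5.
seat 3 must be 3 (only option left).
seat 4 must be 4 (only option left).
seat 5's domain is down to {5}, so seat 5 = 5.

seat 1=1, seat 2=2, seat 3=3, seat 4=4, seat 5=5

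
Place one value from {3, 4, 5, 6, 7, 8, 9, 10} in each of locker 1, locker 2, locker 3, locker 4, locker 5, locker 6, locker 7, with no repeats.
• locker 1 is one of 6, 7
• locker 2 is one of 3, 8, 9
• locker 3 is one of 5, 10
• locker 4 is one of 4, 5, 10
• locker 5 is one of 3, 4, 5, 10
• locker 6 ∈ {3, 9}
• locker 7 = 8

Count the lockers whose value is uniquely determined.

1

locker 7 has just one choice, so locker 7 = 8. Eliminate 8 elsewhere: locker 2.
locker 2 and locker 6 between them cover only {3, 9} — a naked pair. Remove those values from locker 5.
Determined: locker 7=8. The other lockers each still have more than one consistent value. That makes 1.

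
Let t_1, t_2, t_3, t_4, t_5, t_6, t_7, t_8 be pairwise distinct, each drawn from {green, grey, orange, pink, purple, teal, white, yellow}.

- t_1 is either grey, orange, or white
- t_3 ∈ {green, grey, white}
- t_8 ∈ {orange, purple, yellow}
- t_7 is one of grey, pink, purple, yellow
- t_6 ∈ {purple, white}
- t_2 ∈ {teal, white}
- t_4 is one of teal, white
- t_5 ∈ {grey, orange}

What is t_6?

purple

Among the 8 variables, green fits only t_3 (and all 8 values in {green, grey, orange, pink, purple, teal, white, yellow} must be used), so t_3 = green.
The 7 still-open variables together cover exactly {grey, orange, pink, purple, teal, white, yellow} — 7 values for 7 variables — and pink appears only in t_7's list, so t_7 = pink.
The 6 still-open variables draw from only 6 values {grey, orange, purple, teal, white, yellow}, so each is used; only t_8 can be yellow, hence t_8 = yellow.
Among the 5 still-open variables, purple fits only t_6 (and all 5 values in {grey, orange, purple, teal, white} must be used), so t_6 = purple.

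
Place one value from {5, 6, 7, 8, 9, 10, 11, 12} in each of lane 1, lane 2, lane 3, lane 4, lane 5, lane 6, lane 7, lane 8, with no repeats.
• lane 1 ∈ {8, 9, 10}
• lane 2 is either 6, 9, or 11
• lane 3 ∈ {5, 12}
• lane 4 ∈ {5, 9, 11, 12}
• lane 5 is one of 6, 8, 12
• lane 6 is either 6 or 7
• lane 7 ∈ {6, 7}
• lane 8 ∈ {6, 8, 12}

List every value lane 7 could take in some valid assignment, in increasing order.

Among the 8 variables, 10 fits only lane 1 (and all 8 values in {5, 6, 7, 8, 9, 10, 11, 12} must be used), so lane 1 = 10.
lane 6 and lane 7 share exactly the 2 values {6, 7}; by pigeonhole those values go to them, so strike 6, 7 from lane 2, lane 5, lane 8.
The 2 variables lane 5 and lane 8 are confined to {8, 12}, which locks those values in; drop them from lane 3, lane 4.
lane 3's domain is down to {5}, so lane 3 = 5. Strike 5 from lane 4.
No further eliminations apply; lane 7 can still be any of 6, 7.

6, 7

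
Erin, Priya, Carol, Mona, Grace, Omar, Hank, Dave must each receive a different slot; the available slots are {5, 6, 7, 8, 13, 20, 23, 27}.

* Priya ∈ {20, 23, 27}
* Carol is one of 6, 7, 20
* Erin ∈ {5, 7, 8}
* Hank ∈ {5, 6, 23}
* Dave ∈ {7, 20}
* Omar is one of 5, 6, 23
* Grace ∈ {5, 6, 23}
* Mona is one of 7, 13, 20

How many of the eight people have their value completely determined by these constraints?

Among the 8 variables, 8 fits only Erin (and all 8 values in {5, 6, 7, 8, 13, 20, 23, 27} must be used), so Erin = 8.
Among the 7 still-open variables, 13 fits only Mona (and all 7 values in {5, 6, 7, 13, 20, 23, 27} must be used), so Mona = 13.
Among the 6 still-open variables, 27 fits only Priya (and all 6 values in {5, 6, 7, 20, 23, 27} must be used), so Priya = 27.
Grace, Omar, Hank between them cover only {5, 6, 23} — a naked triple. Remove those values from Carol.
Determined: Erin=8, Priya=27, Mona=13. The other people each still have more than one consistent value. That makes 3.

3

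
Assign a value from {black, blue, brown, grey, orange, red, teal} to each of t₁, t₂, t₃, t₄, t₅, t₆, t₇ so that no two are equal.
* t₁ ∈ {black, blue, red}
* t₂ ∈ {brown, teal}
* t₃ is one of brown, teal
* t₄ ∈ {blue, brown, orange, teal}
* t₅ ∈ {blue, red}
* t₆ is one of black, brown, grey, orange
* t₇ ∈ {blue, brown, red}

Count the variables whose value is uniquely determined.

3

Among the 7 variables, grey fits only t₆ (and all 7 values in {black, blue, brown, grey, orange, red, teal} must be used), so t₆ = grey.
The 6 still-open variables together cover exactly {black, blue, brown, orange, red, teal} — 6 values for 6 variables — and black appears only in t₁'s list, so t₁ = black.
The 5 still-open variables together cover exactly {blue, brown, orange, red, teal} — 5 values for 5 variables — and orange appears only in t₄'s list, so t₄ = orange.
The 2 variables t₂ and t₃ are confined to {brown, teal}, which locks those values in; drop them from t₇.
Determined: t₁=black, t₄=orange, t₆=grey. The other variables each still have more than one consistent value. That makes 3.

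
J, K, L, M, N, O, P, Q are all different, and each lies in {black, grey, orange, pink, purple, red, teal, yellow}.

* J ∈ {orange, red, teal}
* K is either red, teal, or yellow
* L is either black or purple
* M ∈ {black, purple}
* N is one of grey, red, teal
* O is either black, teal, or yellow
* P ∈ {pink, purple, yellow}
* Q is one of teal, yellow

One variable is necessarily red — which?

K

The 8 variables together cover exactly {black, grey, orange, pink, purple, red, teal, yellow} — 8 values for 8 variables — and grey appears only in N's list, so N = grey.
The 7 still-open variables together cover exactly {black, orange, pink, purple, red, teal, yellow} — 7 values for 7 variables — and orange appears only in J's list, so J = orange.
The 6 still-open variables draw from only 6 values {black, pink, purple, red, teal, yellow}, so each is used; only P can be pink, hence P = pink.
Among the 5 still-open variables, red fits only K (and all 5 values in {black, purple, red, teal, yellow} must be used), so K = red.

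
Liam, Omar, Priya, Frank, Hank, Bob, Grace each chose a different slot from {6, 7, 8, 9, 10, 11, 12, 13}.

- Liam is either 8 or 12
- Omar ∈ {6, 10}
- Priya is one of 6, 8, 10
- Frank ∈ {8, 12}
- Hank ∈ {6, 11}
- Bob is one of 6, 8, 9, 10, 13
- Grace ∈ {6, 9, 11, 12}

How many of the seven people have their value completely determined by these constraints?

3

The 7 variables together cover exactly {6, 8, 9, 10, 11, 12, 13} — 7 values for 7 variables — and 13 appears only in Bob's list, so Bob = 13.
Among the 6 still-open variables, 9 fits only Grace (and all 6 values in {6, 8, 9, 10, 11, 12} must be used), so Grace = 9.
The 5 still-open variables together cover exactly {6, 8, 10, 11, 12} — 5 values for 5 variables — and 11 appears only in Hank's list, so Hank = 11.
Liam and Frank between them cover only {8, 12} — a naked pair. Remove those values from Priya.
Determined: Hank=11, Bob=13, Grace=9. The other people each still have more than one consistent value. That makes 3.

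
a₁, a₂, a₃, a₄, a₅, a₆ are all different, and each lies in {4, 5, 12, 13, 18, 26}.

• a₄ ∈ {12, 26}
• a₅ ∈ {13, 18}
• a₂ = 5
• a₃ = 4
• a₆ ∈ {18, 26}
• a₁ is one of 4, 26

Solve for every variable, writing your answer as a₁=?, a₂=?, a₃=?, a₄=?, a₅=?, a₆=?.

a₂'s domain is down to {5}, so a₂ = 5.
That leaves a₃ = 4. So a₁ can't be 4.
a₁'s domain is down to {26}, so a₁ = 26. Eliminate 26 elsewhere: a₄, a₆.
a₄'s domain is down to {12}, so a₄ = 12.
a₆'s domain is down to {18}, so a₆ = 18. So a₅ can't be 18.
a₅ must be 13 (only option left).

a₁=26, a₂=5, a₃=4, a₄=12, a₅=13, a₆=18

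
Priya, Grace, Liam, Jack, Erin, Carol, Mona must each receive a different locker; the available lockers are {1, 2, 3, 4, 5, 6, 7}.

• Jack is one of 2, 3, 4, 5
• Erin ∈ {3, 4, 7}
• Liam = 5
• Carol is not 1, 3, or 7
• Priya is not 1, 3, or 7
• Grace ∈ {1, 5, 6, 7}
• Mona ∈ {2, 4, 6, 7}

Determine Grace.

1

Liam has just one choice, so Liam = 5. Strike 5 from Priya, Grace, Jack, Carol.
The 6 still-open variables draw from only 6 values {1, 2, 3, 4, 6, 7}, so each is used; only Grace can be 1, hence Grace = 1.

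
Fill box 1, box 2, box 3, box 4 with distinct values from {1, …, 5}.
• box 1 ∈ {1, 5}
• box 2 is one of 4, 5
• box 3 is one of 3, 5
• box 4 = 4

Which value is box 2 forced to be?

box 4 must be 4 (only option left). Strike 4 from box 2.
So box 2 = 5.

5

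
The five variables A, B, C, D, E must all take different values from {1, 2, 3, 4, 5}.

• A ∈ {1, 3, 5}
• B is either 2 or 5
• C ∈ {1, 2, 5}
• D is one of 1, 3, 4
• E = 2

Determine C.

E has just one choice, so E = 2. Strike 2 from B, C.
That leaves B = 5. Eliminate 5 elsewhere: A, C.
So C = 1.

1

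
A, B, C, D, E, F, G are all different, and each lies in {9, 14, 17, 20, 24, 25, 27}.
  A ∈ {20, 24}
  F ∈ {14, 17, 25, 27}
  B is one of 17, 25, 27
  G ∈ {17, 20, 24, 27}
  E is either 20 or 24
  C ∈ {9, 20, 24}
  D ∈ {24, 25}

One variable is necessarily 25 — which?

D

The 7 variables together cover exactly {9, 14, 17, 20, 24, 25, 27} — 7 values for 7 variables — and 9 appears only in C's list, so C = 9.
The 6 still-open variables draw from only 6 values {14, 17, 20, 24, 25, 27}, so each is used; only F can be 14, hence F = 14.
A and E share exactly the 2 values {20, 24}; by pigeonhole those values go to them, so strike 20, 24 from D, G.
So 25 goes to D.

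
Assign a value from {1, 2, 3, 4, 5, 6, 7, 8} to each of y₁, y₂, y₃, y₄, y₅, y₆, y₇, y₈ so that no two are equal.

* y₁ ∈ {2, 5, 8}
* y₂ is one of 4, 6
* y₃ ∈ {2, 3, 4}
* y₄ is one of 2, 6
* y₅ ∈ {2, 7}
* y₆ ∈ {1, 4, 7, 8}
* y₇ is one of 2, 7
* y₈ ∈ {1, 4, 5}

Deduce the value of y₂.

The 8 variables draw from only 8 values {1, 2, 3, 4, 5, 6, 7, 8}, so each is used; only y₃ can be 3, hence y₃ = 3.
y₅ and y₇ share exactly the 2 values {2, 7}; by pigeonhole those values go to them, so strike 2, 7 from y₁, y₄, y₆.
y₄ must be 6 (only option left). Strike 6 from y₂.
So y₂ = 4.

4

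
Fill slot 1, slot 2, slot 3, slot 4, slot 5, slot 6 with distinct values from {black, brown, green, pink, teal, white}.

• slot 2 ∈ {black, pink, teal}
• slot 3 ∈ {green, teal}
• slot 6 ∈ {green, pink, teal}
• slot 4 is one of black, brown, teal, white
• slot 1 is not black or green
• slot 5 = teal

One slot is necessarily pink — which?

slot 5 must be teal (only option left). Eliminate teal elsewhere: slot 1, slot 2, slot 3, slot 4, slot 6.
slot 3 must be green (only option left). So slot 6 can't be green.
So pink goes to slot 6.

slot 6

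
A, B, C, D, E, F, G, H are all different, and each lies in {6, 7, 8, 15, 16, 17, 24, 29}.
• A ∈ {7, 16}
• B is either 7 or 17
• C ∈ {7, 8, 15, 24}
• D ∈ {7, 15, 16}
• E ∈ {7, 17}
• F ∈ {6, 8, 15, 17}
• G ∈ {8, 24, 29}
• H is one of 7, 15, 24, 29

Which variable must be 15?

The 8 variables together cover exactly {6, 7, 8, 15, 16, 17, 24, 29} — 8 values for 8 variables — and 6 appears only in F's list, so F = 6.
B and E share exactly the 2 values {7, 17}; by pigeonhole those values go to them, so strike 7, 17 from A, C, D, H.
A has just one choice, so A = 16. Remove 16 from D.
So 15 goes to D.

D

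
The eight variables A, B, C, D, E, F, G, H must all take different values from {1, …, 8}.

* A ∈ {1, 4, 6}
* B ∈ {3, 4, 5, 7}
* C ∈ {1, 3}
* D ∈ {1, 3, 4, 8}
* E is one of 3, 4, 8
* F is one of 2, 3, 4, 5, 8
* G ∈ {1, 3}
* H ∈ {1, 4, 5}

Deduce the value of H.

The 8 variables together cover exactly {1, 2, 3, 4, 5, 6, 7, 8} — 8 values for 8 variables — and 2 appears only in F's list, so F = 2.
Among the 7 still-open variables, 6 fits only A (and all 7 values in {1, 3, 4, 5, 6, 7, 8} must be used), so A = 6.
The 6 still-open variables together cover exactly {1, 3, 4, 5, 7, 8} — 6 values for 6 variables — and 7 appears only in B's list, so B = 7.
The 5 still-open variables together cover exactly {1, 3, 4, 5, 8} — 5 values for 5 variables — and 5 appears only in H's list, so H = 5.

5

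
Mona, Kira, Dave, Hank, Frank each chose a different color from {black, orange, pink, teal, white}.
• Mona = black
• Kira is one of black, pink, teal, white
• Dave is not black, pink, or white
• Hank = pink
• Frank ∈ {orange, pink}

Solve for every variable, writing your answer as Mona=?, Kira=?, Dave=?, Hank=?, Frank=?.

Mona=black, Kira=white, Dave=teal, Hank=pink, Frank=orange

Mona's domain is down to {black}, so Mona = black. Remove black from Kira.
Hank's domain is down to {pink}, so Hank = pink. Eliminate pink elsewhere: Kira, Frank.
Frank has just one choice, so Frank = orange. Strike orange from Dave.
That leaves Dave = teal. So Kira can't be teal.
That leaves Kira = white.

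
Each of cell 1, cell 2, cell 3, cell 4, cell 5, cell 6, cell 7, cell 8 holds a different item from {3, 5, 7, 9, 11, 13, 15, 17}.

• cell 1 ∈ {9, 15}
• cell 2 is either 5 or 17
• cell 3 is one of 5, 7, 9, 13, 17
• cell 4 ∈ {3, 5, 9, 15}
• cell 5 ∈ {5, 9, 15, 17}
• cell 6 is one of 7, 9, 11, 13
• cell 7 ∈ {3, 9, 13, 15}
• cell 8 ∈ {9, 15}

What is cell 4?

The 8 variables together cover exactly {3, 5, 7, 9, 11, 13, 15, 17} — 8 values for 8 variables — and 11 appears only in cell 6's list, so cell 6 = 11.
The 7 still-open variables together cover exactly {3, 5, 7, 9, 13, 15, 17} — 7 values for 7 variables — and 7 appears only in cell 3's list, so cell 3 = 7.
The 6 still-open variables draw from only 6 values {3, 5, 9, 13, 15, 17}, so each is used; only cell 7 can be 13, hence cell 7 = 13.
The 5 still-open variables draw from only 5 values {3, 5, 9, 15, 17}, so each is used; only cell 4 can be 3, hence cell 4 = 3.

3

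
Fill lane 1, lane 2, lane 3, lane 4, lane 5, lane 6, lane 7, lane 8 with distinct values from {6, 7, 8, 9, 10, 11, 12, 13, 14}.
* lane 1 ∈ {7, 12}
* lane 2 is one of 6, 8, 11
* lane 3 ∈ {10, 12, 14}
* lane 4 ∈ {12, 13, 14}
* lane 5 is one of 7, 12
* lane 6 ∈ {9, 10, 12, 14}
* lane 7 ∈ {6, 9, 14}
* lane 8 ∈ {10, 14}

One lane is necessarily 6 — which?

lane 7

The 2 variables lane 1 and lane 5 are confined to {7, 12}, which locks those values in; drop them from lane 3, lane 4, lane 6.
lane 3 and lane 8 between them cover only {10, 14} — a naked pair. Remove those values from lane 4, lane 6, lane 7.
That leaves lane 4 = 13.
That leaves lane 6 = 9. Remove 9 from lane 7.
So 6 goes to lane 7.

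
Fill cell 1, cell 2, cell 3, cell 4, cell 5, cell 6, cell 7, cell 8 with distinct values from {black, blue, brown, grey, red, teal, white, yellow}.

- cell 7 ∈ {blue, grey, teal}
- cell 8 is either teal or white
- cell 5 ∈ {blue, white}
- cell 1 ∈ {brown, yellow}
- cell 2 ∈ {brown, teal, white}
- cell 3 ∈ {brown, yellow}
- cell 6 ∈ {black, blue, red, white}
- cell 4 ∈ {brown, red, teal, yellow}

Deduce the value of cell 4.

red

The 8 variables draw from only 8 values {black, blue, brown, grey, red, teal, white, yellow}, so each is used; only cell 6 can be black, hence cell 6 = black.
The 7 still-open variables draw from only 7 values {blue, brown, grey, red, teal, white, yellow}, so each is used; only cell 7 can be grey, hence cell 7 = grey.
The 6 still-open variables together cover exactly {blue, brown, red, teal, white, yellow} — 6 values for 6 variables — and blue appears only in cell 5's list, so cell 5 = blue.
The 5 still-open variables draw from only 5 values {brown, red, teal, white, yellow}, so each is used; only cell 4 can be red, hence cell 4 = red.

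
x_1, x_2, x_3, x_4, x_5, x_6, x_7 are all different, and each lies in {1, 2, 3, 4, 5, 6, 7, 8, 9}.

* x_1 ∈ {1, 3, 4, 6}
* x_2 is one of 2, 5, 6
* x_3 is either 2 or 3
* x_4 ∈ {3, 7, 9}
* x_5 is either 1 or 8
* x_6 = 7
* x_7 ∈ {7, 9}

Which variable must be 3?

x_6's domain is down to {7}, so x_6 = 7. Strike 7 from x_4, x_7.
x_7 has just one choice, so x_7 = 9. Remove 9 from x_4.
So 3 goes to x_4.

x_4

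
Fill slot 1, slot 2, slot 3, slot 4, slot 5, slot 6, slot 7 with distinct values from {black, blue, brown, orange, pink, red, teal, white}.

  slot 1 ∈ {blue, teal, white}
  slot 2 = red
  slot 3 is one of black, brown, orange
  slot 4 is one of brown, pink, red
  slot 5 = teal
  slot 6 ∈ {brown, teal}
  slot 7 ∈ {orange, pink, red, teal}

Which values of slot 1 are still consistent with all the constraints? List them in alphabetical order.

blue, white

slot 2's domain is down to {red}, so slot 2 = red. Remove red from slot 4, slot 7.
slot 5 has just one choice, so slot 5 = teal. Strike teal from slot 1, slot 6, slot 7.
slot 6's domain is down to {brown}, so slot 6 = brown. Strike brown from slot 3, slot 4.
slot 4 has just one choice, so slot 4 = pink. Eliminate pink elsewhere: slot 7.
slot 7's domain is down to {orange}, so slot 7 = orange. Strike orange from slot 3.
slot 3 must be black (only option left).
No further eliminations apply; slot 1 can still be any of blue, white.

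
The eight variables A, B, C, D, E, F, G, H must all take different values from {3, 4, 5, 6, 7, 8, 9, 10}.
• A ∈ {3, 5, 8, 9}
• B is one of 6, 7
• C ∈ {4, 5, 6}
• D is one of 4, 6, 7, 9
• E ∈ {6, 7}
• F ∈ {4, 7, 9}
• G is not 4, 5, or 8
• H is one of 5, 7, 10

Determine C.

5

Among the 8 variables, 8 fits only A (and all 8 values in {3, 4, 5, 6, 7, 8, 9, 10} must be used), so A = 8.
The 7 still-open variables together cover exactly {3, 4, 5, 6, 7, 9, 10} — 7 values for 7 variables — and 3 appears only in G's list, so G = 3.
The 6 still-open variables together cover exactly {4, 5, 6, 7, 9, 10} — 6 values for 6 variables — and 10 appears only in H's list, so H = 10.
The 5 still-open variables together cover exactly {4, 5, 6, 7, 9} — 5 values for 5 variables — and 5 appears only in C's list, so C = 5.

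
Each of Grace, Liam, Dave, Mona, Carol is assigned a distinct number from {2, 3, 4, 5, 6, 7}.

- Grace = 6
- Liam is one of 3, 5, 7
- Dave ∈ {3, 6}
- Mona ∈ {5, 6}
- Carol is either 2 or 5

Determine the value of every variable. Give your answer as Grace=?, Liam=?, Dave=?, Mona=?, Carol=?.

Grace has just one choice, so Grace = 6. So Dave, Mona can't be 6.
Dave has just one choice, so Dave = 3. Strike 3 from Liam.
That leaves Mona = 5. So Liam, Carol can't be 5.
That leaves Carol = 2.
That leaves Liam = 7.

Grace=6, Liam=7, Dave=3, Mona=5, Carol=2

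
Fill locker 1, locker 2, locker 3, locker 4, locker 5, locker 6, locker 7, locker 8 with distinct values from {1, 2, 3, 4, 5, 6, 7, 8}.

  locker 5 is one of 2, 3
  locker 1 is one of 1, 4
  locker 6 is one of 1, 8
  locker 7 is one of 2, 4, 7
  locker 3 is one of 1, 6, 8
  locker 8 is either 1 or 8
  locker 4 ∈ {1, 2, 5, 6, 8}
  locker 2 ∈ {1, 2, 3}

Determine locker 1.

The 8 variables draw from only 8 values {1, 2, 3, 4, 5, 6, 7, 8}, so each is used; only locker 4 can be 5, hence locker 4 = 5.
The 7 still-open variables together cover exactly {1, 2, 3, 4, 6, 7, 8} — 7 values for 7 variables — and 6 appears only in locker 3's list, so locker 3 = 6.
Among the 6 still-open variables, 7 fits only locker 7 (and all 6 values in {1, 2, 3, 4, 7, 8} must be used), so locker 7 = 7.
Among the 5 still-open variables, 4 fits only locker 1 (and all 5 values in {1, 2, 3, 4, 8} must be used), so locker 1 = 4.

4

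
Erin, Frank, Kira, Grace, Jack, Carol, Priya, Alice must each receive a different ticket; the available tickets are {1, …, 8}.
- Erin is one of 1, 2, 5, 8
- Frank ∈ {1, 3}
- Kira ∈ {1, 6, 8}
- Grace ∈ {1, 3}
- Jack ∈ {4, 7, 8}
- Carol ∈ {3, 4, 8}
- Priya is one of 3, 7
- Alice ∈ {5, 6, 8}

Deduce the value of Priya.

The 8 variables together cover exactly {1, 2, 3, 4, 5, 6, 7, 8} — 8 values for 8 variables — and 2 appears only in Erin's list, so Erin = 2.
The 7 still-open variables draw from only 7 values {1, 3, 4, 5, 6, 7, 8}, so each is used; only Alice can be 5, hence Alice = 5.
The 6 still-open variables draw from only 6 values {1, 3, 4, 6, 7, 8}, so each is used; only Kira can be 6, hence Kira = 6.
The 2 variables Frank and Grace are confined to {1, 3}, which locks those values in; drop them from Carol, Priya.
So Priya = 7.

7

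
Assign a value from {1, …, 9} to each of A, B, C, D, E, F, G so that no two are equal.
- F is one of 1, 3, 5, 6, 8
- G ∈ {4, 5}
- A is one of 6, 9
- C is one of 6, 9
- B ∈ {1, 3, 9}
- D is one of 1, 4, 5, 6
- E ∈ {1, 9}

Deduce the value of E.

1

The 7 variables together cover exactly {1, 3, 4, 5, 6, 8, 9} — 7 values for 7 variables — and 8 appears only in F's list, so F = 8.
The 6 still-open variables draw from only 6 values {1, 3, 4, 5, 6, 9}, so each is used; only B can be 3, hence B = 3.
A and C share exactly the 2 values {6, 9}; by pigeonhole those values go to them, so strike 6, 9 from D, E.
So E = 1.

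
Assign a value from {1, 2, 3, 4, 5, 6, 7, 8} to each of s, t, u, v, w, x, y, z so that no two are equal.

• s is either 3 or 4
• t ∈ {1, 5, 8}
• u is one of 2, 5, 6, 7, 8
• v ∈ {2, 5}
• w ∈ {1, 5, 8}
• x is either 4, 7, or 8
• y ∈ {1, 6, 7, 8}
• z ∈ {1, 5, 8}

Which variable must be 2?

The 8 variables draw from only 8 values {1, 2, 3, 4, 5, 6, 7, 8}, so each is used; only s can be 3, hence s = 3.
The 7 still-open variables draw from only 7 values {1, 2, 4, 5, 6, 7, 8}, so each is used; only x can be 4, hence x = 4.
t, w, z between them cover only {1, 5, 8} — a naked triple. Remove those values from u, v, y.
So 2 goes to v.

v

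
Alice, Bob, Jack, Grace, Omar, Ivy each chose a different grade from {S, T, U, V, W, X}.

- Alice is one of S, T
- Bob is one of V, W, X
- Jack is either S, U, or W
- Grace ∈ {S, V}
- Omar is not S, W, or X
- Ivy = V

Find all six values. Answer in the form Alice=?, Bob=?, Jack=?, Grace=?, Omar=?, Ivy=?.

Alice=T, Bob=X, Jack=W, Grace=S, Omar=U, Ivy=V

Ivy must be V (only option left). Remove V from Bob, Grace, Omar.
Grace has just one choice, so Grace = S. So Alice, Jack can't be S.
Alice has just one choice, so Alice = T. Strike T from Omar.
That leaves Omar = U. Remove U from Jack.
Jack's domain is down to {W}, so Jack = W. Eliminate W elsewhere: Bob.
Bob has just one choice, so Bob = X.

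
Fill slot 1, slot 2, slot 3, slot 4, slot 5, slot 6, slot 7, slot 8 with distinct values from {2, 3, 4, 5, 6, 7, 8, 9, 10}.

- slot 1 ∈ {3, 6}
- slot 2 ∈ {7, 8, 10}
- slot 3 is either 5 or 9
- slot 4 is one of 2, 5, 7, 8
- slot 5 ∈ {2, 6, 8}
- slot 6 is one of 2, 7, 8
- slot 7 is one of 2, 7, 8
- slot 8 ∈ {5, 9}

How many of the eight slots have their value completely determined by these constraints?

The 8 variables draw from only 8 values {2, 3, 5, 6, 7, 8, 9, 10}, so each is used; only slot 1 can be 3, hence slot 1 = 3.
Among the 7 still-open variables, 6 fits only slot 5 (and all 7 values in {2, 5, 6, 7, 8, 9, 10} must be used), so slot 5 = 6.
The 6 still-open variables draw from only 6 values {2, 5, 7, 8, 9, 10}, so each is used; only slot 2 can be 10, hence slot 2 = 10.
slot 3 and slot 8 between them cover only {5, 9} — a naked pair. Remove those values from slot 4.
Determined: slot 1=3, slot 2=10, slot 5=6. The other slots each still have more than one consistent value. That makes 3.

3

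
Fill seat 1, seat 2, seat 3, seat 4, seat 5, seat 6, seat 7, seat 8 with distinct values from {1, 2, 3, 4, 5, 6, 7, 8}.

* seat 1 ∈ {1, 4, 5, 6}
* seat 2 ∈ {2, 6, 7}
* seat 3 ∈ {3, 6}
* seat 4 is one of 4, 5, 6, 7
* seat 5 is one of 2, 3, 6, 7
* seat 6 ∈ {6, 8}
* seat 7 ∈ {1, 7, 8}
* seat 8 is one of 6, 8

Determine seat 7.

1

seat 6 and seat 8 share exactly the 2 values {6, 8}; by pigeonhole those values go to them, so strike 6, 8 from seat 1, seat 2, seat 3, seat 4, seat 5, seat 7.
That leaves seat 3 = 3. Remove 3 from seat 5.
seat 2 and seat 5 between them cover only {2, 7} — a naked pair. Remove those values from seat 4, seat 7.
So seat 7 = 1.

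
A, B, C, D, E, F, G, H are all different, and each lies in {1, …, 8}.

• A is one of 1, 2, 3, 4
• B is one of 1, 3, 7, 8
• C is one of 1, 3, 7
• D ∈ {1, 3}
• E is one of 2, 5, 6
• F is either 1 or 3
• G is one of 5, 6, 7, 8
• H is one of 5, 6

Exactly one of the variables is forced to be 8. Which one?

B

Among the 8 variables, 4 fits only A (and all 8 values in {1, 2, 3, 4, 5, 6, 7, 8} must be used), so A = 4.
The 7 still-open variables together cover exactly {1, 2, 3, 5, 6, 7, 8} — 7 values for 7 variables — and 2 appears only in E's list, so E = 2.
D and F share exactly the 2 values {1, 3}; by pigeonhole those values go to them, so strike 1, 3 from B, C.
C's domain is down to {7}, so C = 7. Remove 7 from B, G.
So 8 goes to B.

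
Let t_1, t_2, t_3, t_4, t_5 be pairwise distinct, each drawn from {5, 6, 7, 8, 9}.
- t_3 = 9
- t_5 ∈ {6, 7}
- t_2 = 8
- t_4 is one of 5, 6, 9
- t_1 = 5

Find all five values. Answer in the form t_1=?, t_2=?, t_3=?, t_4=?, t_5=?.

t_1 must be 5 (only option left). So t_4 can't be 5.
t_2 must be 8 (only option left).
That leaves t_3 = 9. Remove 9 from t_4.
That leaves t_4 = 6. Remove 6 from t_5.
That leaves t_5 = 7.

t_1=5, t_2=8, t_3=9, t_4=6, t_5=7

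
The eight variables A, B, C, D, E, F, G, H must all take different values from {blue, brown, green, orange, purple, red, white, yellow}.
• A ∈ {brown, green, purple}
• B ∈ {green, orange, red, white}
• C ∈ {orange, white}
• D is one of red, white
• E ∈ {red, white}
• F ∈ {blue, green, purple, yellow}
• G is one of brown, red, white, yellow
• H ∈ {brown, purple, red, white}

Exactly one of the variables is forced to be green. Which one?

B

The 8 variables together cover exactly {blue, brown, green, orange, purple, red, white, yellow} — 8 values for 8 variables — and blue appears only in F's list, so F = blue.
Among the 7 still-open variables, yellow fits only G (and all 7 values in {brown, green, orange, purple, red, white, yellow} must be used), so G = yellow.
The 2 variables D and E are confined to {red, white}, which locks those values in; drop them from B, C, H.
C has just one choice, so C = orange. Strike orange from B.
So green goes to B.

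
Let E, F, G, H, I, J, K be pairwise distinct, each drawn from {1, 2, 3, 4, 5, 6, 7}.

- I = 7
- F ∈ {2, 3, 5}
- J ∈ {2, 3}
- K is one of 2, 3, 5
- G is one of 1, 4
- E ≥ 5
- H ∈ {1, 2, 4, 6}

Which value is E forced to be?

6

I must be 7 (only option left). So E can't be 7.
F, J, K share exactly the 3 values {2, 3, 5}; by pigeonhole those values go to them, so strike 2, 3, 5 from E, H.
So E = 6.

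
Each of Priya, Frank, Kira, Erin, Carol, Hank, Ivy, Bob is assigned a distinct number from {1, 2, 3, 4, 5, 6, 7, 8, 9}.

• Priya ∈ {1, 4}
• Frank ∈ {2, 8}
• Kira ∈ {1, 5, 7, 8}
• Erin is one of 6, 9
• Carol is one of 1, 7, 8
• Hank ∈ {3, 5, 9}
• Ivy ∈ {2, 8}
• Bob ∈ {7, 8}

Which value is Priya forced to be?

4

Frank and Ivy share exactly the 2 values {2, 8}; by pigeonhole those values go to them, so strike 2, 8 from Kira, Carol, Bob.
Bob's domain is down to {7}, so Bob = 7. Strike 7 from Kira, Carol.
Carol has just one choice, so Carol = 1. Remove 1 from Priya, Kira.
So Priya = 4.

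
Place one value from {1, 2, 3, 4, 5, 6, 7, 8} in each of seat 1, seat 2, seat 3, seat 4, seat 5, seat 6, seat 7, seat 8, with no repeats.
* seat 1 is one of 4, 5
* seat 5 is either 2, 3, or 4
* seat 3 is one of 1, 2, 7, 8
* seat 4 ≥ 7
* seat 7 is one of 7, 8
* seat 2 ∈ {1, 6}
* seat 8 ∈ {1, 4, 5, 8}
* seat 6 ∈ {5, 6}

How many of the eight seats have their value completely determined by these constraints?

The 8 variables draw from only 8 values {1, 2, 3, 4, 5, 6, 7, 8}, so each is used; only seat 5 can be 3, hence seat 5 = 3.
Among the 7 still-open variables, 2 fits only seat 3 (and all 7 values in {1, 2, 4, 5, 6, 7, 8} must be used), so seat 3 = 2.
The 2 variables seat 4 and seat 7 are confined to {7, 8}, which locks those values in; drop them from seat 8.
Determined: seat 3=2, seat 5=3. The other seats each still have more than one consistent value. That makes 2.

2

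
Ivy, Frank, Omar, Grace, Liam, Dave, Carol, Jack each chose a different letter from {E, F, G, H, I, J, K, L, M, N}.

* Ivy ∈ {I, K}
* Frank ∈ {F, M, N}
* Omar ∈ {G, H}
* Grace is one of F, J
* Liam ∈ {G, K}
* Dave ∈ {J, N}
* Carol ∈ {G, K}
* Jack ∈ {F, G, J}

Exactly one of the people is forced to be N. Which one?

Dave

Among the 8 variables, H fits only Omar (and all 8 values in {F, G, H, I, J, K, M, N} must be used), so Omar = H.
Among the 7 still-open variables, I fits only Ivy (and all 7 values in {F, G, I, J, K, M, N} must be used), so Ivy = I.
The 6 still-open variables draw from only 6 values {F, G, J, K, M, N}, so each is used; only Frank can be M, hence Frank = M.
The 5 still-open variables together cover exactly {F, G, J, K, N} — 5 values for 5 variables — and N appears only in Dave's list, so Dave = N.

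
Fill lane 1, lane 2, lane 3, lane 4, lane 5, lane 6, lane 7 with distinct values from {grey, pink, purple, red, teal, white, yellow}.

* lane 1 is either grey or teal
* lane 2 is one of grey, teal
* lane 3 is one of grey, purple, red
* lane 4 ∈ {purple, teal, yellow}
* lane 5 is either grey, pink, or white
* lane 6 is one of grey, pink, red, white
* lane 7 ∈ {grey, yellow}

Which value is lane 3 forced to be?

lane 1 and lane 2 share exactly the 2 values {grey, teal}; by pigeonhole those values go to them, so strike grey, teal from lane 3, lane 4, lane 5, lane 6, lane 7.
lane 7's domain is down to {yellow}, so lane 7 = yellow. Remove yellow from lane 4.
lane 4 has just one choice, so lane 4 = purple. Eliminate purple elsewhere: lane 3.
So lane 3 = red.

red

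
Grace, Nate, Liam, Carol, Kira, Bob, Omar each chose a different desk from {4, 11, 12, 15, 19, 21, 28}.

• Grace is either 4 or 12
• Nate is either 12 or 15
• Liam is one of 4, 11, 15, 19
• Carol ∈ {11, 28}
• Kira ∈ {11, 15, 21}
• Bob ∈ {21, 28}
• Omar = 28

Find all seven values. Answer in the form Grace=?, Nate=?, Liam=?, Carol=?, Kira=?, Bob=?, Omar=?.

Grace=4, Nate=12, Liam=19, Carol=11, Kira=15, Bob=21, Omar=28

Omar has just one choice, so Omar = 28. Strike 28 from Carol, Bob.
Carol must be 11 (only option left). Remove 11 from Liam, Kira.
Bob must be 21 (only option left). So Kira can't be 21.
Kira must be 15 (only option left). Strike 15 from Nate, Liam.
That leaves Nate = 12. So Grace can't be 12.
Grace has just one choice, so Grace = 4. Remove 4 from Liam.
Liam has just one choice, so Liam = 19.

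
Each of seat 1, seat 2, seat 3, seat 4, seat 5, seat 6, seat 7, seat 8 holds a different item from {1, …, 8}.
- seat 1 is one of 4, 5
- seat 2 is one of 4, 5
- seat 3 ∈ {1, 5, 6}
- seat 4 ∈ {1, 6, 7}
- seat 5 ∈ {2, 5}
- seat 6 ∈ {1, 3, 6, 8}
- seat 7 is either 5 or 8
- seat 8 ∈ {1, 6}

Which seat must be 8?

Among the 8 variables, 2 fits only seat 5 (and all 8 values in {1, 2, 3, 4, 5, 6, 7, 8} must be used), so seat 5 = 2.
The 7 still-open variables draw from only 7 values {1, 3, 4, 5, 6, 7, 8}, so each is used; only seat 6 can be 3, hence seat 6 = 3.
The 6 still-open variables draw from only 6 values {1, 4, 5, 6, 7, 8}, so each is used; only seat 4 can be 7, hence seat 4 = 7.
The 5 still-open variables draw from only 5 values {1, 4, 5, 6, 8}, so each is used; only seat 7 can be 8, hence seat 7 = 8.

seat 7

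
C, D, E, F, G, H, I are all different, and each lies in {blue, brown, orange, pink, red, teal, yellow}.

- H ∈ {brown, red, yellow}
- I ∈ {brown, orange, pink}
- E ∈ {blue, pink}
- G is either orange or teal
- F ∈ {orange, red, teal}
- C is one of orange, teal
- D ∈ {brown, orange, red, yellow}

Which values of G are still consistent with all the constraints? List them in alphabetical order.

orange, teal

Among the 7 variables, blue fits only E (and all 7 values in {blue, brown, orange, pink, red, teal, yellow} must be used), so E = blue.
Among the 6 still-open variables, pink fits only I (and all 6 values in {brown, orange, pink, red, teal, yellow} must be used), so I = pink.
C and G share exactly the 2 values {orange, teal}; by pigeonhole those values go to them, so strike orange, teal from D, F.
F must be red (only option left). Remove red from D, H.
No further eliminations apply; G can still be any of orange, teal.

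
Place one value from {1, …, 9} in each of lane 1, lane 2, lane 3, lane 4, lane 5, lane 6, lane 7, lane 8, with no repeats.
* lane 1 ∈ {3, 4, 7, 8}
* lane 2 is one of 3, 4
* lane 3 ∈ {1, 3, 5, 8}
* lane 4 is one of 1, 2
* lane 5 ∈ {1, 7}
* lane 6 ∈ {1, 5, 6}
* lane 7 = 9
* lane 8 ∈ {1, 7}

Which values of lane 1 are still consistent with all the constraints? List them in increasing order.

lane 7 must be 9 (only option left).
lane 5 and lane 8 share exactly the 2 values {1, 7}; by pigeonhole those values go to them, so strike 1, 7 from lane 1, lane 3, lane 4, lane 6.
That leaves lane 4 = 2.
No further eliminations apply; lane 1 can still be any of 3, 4, 8.

3, 4, 8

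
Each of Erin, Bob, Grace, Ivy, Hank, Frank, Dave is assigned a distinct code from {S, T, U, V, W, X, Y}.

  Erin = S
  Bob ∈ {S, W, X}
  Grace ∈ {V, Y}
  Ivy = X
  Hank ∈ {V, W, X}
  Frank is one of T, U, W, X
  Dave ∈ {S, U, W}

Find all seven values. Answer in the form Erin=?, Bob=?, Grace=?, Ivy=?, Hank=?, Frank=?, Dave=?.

Erin=S, Bob=W, Grace=Y, Ivy=X, Hank=V, Frank=T, Dave=U

Erin must be S (only option left). Eliminate S elsewhere: Bob, Dave.
Ivy's domain is down to {X}, so Ivy = X. Strike X from Bob, Hank, Frank.
Bob must be W (only option left). Remove W from Hank, Frank, Dave.
Hank must be V (only option left). So Grace can't be V.
That leaves Dave = U. Eliminate U elsewhere: Frank.
Grace has just one choice, so Grace = Y.
Frank must be T (only option left).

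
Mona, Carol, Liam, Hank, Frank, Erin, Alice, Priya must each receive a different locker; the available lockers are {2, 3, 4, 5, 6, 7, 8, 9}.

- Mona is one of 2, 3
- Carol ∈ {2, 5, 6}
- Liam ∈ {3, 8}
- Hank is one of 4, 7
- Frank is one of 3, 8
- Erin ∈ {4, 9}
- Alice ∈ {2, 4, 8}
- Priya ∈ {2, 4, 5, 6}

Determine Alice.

4

The 8 variables draw from only 8 values {2, 3, 4, 5, 6, 7, 8, 9}, so each is used; only Hank can be 7, hence Hank = 7.
The 7 still-open variables together cover exactly {2, 3, 4, 5, 6, 8, 9} — 7 values for 7 variables — and 9 appears only in Erin's list, so Erin = 9.
The 2 variables Liam and Frank are confined to {3, 8}, which locks those values in; drop them from Mona, Alice.
That leaves Mona = 2. Remove 2 from Carol, Alice, Priya.
So Alice = 4.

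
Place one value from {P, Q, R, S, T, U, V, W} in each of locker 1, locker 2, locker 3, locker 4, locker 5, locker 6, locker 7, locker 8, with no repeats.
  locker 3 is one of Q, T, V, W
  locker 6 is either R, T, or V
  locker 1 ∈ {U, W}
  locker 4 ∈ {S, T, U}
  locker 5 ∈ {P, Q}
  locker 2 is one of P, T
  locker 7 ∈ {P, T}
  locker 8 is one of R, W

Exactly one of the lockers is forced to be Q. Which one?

The 8 variables draw from only 8 values {P, Q, R, S, T, U, V, W}, so each is used; only locker 4 can be S, hence locker 4 = S.
The 7 still-open variables together cover exactly {P, Q, R, T, U, V, W} — 7 values for 7 variables — and U appears only in locker 1's list, so locker 1 = U.
locker 2 and locker 7 share exactly the 2 values {P, T}; by pigeonhole those values go to them, so strike P, T from locker 3, locker 5, locker 6.
So Q goes to locker 5.

locker 5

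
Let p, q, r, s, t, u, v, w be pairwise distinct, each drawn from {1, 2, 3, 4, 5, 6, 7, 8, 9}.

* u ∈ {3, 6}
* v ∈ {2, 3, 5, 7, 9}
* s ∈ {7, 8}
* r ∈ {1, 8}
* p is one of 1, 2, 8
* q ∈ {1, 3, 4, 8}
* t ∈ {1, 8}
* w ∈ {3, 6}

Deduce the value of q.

4

The 2 variables r and t are confined to {1, 8}, which locks those values in; drop them from p, q, s.
p's domain is down to {2}, so p = 2. Remove 2 from v.
s has just one choice, so s = 7. Remove 7 from v.
u and w share exactly the 2 values {3, 6}; by pigeonhole those values go to them, so strike 3, 6 from q, v.
So q = 4.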